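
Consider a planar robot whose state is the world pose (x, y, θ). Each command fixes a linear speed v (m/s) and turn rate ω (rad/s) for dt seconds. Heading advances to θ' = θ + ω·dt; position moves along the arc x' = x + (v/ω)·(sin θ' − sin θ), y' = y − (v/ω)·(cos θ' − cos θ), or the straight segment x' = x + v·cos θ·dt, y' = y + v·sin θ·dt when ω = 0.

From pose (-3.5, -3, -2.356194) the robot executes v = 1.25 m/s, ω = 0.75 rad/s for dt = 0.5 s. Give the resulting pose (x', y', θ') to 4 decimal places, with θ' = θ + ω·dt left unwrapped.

(-3.8498, -3.5136, -1.9812)

θ' = -2.3562 + 0.75·0.5 = -1.9812
R = v/ω = 1.25/0.75 = 1.6667
x' = -3.5 + 1.6667·(sin -1.9812 − sin -2.3562) = -3.8498
y' = -3 − 1.6667·(cos -1.9812 − cos -2.3562) = -3.5136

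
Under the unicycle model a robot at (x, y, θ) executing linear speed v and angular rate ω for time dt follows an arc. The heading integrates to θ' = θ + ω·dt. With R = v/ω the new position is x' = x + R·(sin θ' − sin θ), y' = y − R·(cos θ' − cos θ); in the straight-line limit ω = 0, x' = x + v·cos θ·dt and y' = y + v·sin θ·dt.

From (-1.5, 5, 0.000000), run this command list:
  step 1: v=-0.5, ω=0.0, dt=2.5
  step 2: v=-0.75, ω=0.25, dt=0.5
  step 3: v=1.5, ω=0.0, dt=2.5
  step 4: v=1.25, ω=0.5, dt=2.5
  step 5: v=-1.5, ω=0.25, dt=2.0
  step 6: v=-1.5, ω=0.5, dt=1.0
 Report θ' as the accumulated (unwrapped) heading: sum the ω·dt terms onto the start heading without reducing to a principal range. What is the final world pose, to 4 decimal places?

(3.6793, 3.2115, 2.3750)

step 1: θ'=0.0000 (straight) → pose (-2.7500, 5.0000, 0.0000)
step 2: θ'=0.1250 (R=-3.0000) → pose (-3.1240, 4.9766, 0.1250)
step 3: θ'=0.1250 (straight) → pose (0.5967, 5.4441, 0.1250)
step 4: θ'=1.3750 (R=2.5000) → pose (2.7373, 7.4382, 1.3750)
step 5: θ'=1.8750 (R=-6.0000) → pose (2.8981, 4.4738, 1.8750)
step 6: θ'=2.3750 (R=-3.0000) → pose (3.6793, 3.2115, 2.3750)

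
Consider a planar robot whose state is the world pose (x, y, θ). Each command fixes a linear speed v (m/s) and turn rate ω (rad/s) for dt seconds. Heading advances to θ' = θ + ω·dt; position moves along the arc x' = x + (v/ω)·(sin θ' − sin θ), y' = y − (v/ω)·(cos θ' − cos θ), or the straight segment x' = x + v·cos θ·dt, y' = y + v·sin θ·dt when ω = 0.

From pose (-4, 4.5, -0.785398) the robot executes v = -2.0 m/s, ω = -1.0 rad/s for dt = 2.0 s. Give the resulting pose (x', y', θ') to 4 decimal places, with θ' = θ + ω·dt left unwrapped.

θ' = -0.7854 + -1.0·2.0 = -2.7854
R = v/ω = -2.0/-1.0 = 2.0000
x' = -4 + 2.0000·(sin -2.7854 − sin -0.7854) = -3.2832
y' = 4.5 − 2.0000·(cos -2.7854 − cos -0.7854) = 7.7887

(-3.2832, 7.7887, -2.7854)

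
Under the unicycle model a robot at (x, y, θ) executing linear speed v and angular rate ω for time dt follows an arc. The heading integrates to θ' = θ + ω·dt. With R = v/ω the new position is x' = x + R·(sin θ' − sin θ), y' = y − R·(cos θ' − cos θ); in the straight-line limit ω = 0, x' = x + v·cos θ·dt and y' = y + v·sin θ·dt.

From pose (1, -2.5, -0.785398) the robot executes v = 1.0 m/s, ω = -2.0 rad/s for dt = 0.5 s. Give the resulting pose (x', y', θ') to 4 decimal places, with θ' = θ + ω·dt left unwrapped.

(1.1350, -2.9600, -1.7854)

θ' = -0.7854 + -2.0·0.5 = -1.7854
R = v/ω = 1.0/-2.0 = -0.5000
x' = 1 + -0.5000·(sin -1.7854 − sin -0.7854) = 1.1350
y' = -2.5 − -0.5000·(cos -1.7854 − cos -0.7854) = -2.9600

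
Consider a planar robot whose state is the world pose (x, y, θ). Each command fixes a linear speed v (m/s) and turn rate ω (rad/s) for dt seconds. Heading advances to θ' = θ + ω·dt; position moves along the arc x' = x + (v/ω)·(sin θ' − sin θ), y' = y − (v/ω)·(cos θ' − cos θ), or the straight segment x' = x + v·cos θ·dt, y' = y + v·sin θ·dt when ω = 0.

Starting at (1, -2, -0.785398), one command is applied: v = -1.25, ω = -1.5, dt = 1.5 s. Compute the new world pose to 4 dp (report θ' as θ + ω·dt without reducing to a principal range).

θ' = -0.7854 + -1.5·1.5 = -3.0354
R = v/ω = -1.25/-1.5 = 0.8333
x' = 1 + 0.8333·(sin -3.0354 − sin -0.7854) = 1.5009
y' = -2 − 0.8333·(cos -3.0354 − cos -0.7854) = -0.5821

(1.5009, -0.5821, -3.0354)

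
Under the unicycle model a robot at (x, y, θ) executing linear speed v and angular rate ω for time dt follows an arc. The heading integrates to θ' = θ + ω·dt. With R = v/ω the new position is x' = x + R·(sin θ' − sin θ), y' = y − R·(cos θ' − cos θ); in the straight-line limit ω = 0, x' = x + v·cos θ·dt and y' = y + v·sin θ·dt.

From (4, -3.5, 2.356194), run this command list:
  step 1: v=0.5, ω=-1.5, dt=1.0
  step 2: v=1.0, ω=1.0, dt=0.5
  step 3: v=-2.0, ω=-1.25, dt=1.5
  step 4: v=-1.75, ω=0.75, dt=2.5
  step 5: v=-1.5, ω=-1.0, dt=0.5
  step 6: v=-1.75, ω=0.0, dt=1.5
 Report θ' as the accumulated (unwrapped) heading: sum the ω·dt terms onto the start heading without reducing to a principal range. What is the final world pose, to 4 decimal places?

(-3.6406, -7.8280, 0.8562)

step 1: θ'=0.8562 (R=-0.3333) → pose (3.9839, -3.0459, 0.8562)
step 2: θ'=1.3562 (R=1.0000) → pose (4.2056, -2.6035, 1.3562)
step 3: θ'=-0.5188 (R=1.6000) → pose (1.8490, -3.6522, -0.5188)
step 4: θ'=1.3562 (R=-2.3333) → pose (-1.5878, -5.1816, 1.3562)
step 5: θ'=0.8562 (R=1.5000) → pose (-1.9204, -5.8452, 0.8562)
step 6: θ'=0.8562 (straight) → pose (-3.6406, -7.8280, 0.8562)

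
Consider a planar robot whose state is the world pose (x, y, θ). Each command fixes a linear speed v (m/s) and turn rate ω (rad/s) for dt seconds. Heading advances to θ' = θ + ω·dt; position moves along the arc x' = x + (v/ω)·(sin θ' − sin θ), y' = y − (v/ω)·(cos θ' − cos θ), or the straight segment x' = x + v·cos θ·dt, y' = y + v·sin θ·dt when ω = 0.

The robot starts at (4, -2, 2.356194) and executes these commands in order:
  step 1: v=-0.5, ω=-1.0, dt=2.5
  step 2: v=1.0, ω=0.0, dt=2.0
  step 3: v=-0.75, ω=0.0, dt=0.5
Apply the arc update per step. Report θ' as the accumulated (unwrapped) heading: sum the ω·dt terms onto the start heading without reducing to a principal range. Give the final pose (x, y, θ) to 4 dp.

(5.1830, -3.0813, -0.1438)

step 1: θ'=-0.1438 (R=0.5000) → pose (3.5748, -2.8484, -0.1438)
step 2: θ'=-0.1438 (straight) → pose (5.5541, -3.1350, -0.1438)
step 3: θ'=-0.1438 (straight) → pose (5.1830, -3.0813, -0.1438)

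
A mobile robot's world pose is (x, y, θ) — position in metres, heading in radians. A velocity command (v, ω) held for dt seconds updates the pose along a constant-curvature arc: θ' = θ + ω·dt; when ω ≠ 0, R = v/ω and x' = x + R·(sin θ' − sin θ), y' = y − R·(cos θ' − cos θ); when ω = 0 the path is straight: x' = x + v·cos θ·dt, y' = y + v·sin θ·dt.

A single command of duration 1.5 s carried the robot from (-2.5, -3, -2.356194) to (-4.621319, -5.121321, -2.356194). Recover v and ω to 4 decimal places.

v = 2.0000, ω = 0.0000

Δθ = -2.356194 − -2.356194 = 0.000000
ω = Δθ/dt = 0.000000/1.5 = 0.0000
ω = 0 → v = (Δx·cos θ + Δy·sin θ)/dt = 2.0000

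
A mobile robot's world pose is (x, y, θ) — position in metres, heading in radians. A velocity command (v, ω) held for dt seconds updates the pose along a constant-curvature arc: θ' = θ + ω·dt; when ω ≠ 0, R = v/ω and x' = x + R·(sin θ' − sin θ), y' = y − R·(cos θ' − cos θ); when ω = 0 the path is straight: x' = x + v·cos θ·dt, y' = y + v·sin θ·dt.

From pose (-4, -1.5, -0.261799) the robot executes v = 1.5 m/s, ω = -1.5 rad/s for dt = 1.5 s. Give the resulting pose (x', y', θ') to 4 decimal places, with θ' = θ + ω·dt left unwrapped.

θ' = -0.2618 + -1.5·1.5 = -2.5118
R = v/ω = 1.5/-1.5 = -1.0000
x' = -4 + -1.0000·(sin -2.5118 − sin -0.2618) = -3.6698
y' = -1.5 − -1.0000·(cos -2.5118 − cos -0.2618) = -3.2741

(-3.6698, -3.2741, -2.5118)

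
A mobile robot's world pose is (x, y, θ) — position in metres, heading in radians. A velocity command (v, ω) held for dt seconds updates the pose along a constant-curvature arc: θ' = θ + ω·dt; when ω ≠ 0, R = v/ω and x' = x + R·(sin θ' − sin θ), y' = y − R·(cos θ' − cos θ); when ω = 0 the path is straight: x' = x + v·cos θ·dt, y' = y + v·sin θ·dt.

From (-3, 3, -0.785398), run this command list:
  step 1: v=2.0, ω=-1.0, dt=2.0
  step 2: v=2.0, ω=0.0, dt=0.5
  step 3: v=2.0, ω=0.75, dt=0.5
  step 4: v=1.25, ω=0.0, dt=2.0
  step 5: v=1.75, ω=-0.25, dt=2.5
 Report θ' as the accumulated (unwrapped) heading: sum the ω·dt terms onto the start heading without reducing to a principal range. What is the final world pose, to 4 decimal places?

(-11.2981, -4.5710, -3.0354)

step 1: θ'=-2.7854 (R=-2.0000) → pose (-3.7168, -0.2887, -2.7854)
step 2: θ'=-2.7854 (straight) → pose (-4.6540, -0.6374, -2.7854)
step 3: θ'=-2.4104 (R=2.6667) → pose (-5.5048, -1.1517, -2.4104)
step 4: θ'=-2.4104 (straight) → pose (-7.3658, -2.8211, -2.4104)
step 5: θ'=-3.0354 (R=-7.0000) → pose (-11.2981, -4.5710, -3.0354)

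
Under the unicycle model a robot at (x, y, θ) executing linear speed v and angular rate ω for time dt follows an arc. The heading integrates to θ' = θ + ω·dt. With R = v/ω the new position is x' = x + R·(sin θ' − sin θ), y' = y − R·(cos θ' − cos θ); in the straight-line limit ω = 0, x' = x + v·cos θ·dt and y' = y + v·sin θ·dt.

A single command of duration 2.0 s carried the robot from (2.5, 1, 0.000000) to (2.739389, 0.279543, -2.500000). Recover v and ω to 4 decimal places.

Δθ = -2.500000 − 0.000000 = -2.500000
ω = Δθ/dt = -2.500000/2.0 = -1.2500
R = −Δy/(cos θ' − cos θ) = -0.4000
v = R·ω = -0.4000·-1.2500 = 0.5000

v = 0.5000, ω = -1.2500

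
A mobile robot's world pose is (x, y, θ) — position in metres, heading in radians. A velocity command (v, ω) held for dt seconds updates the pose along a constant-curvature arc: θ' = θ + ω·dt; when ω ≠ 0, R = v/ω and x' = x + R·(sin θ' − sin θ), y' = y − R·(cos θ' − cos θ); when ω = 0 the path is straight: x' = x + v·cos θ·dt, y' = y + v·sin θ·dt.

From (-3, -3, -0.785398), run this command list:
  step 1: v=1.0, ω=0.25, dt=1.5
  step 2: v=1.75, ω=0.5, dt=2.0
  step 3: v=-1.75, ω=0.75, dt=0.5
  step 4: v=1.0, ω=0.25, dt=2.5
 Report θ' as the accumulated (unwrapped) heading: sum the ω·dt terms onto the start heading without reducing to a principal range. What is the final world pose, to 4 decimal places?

step 1: θ'=-0.4104 (R=4.0000) → pose (-1.7675, -3.8394, -0.4104)
step 2: θ'=0.5896 (R=3.5000) → pose (1.5750, -3.5391, 0.5896)
step 3: θ'=0.9646 (R=-2.3333) → pose (0.9549, -4.1491, 0.9646)
step 4: θ'=1.5896 (R=4.0000) → pose (1.6669, -1.7949, 1.5896)

(1.6669, -1.7949, 1.5896)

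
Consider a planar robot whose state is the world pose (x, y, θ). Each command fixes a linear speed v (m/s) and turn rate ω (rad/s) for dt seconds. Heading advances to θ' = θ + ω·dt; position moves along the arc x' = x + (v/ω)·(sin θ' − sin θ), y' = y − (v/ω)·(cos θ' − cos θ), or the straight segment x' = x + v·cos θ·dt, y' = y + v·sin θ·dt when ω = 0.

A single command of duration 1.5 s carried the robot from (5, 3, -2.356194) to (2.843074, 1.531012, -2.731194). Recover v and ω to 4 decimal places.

v = 1.7500, ω = -0.2500

Δθ = -2.731194 − -2.356194 = -0.375000
ω = Δθ/dt = -0.375000/1.5 = -0.2500
R = Δx/(sin θ' − sin θ) = -7.0000
v = R·ω = -7.0000·-0.2500 = 1.7500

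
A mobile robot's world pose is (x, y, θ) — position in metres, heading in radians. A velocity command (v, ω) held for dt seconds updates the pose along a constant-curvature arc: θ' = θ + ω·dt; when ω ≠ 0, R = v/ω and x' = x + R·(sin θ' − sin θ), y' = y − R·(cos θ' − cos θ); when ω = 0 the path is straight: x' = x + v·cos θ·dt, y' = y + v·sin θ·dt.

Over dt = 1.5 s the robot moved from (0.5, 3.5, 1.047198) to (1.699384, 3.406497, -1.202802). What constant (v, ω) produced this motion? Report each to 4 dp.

Δθ = -1.202802 − 1.047198 = -2.250000
ω = Δθ/dt = -2.250000/1.5 = -1.5000
R = Δx/(sin θ' − sin θ) = -0.6667
v = R·ω = -0.6667·-1.5000 = 1.0000

v = 1.0000, ω = -1.5000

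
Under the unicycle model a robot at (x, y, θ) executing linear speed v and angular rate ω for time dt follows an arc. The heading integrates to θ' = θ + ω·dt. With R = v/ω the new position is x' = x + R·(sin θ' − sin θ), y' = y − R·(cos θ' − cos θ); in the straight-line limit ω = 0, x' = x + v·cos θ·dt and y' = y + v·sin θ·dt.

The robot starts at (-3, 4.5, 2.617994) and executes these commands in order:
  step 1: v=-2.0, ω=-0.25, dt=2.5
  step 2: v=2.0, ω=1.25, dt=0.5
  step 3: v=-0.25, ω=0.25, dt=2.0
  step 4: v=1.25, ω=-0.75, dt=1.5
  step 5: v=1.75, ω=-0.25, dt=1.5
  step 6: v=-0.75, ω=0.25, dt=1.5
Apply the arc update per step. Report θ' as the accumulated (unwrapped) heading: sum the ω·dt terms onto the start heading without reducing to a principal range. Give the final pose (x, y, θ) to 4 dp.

(-1.7133, 3.8798, 1.9930)

step 1: θ'=1.9930 (R=8.0000) → pose (0.2975, 0.8499, 1.9930)
step 2: θ'=2.6180 (R=1.6000) → pose (-0.3620, 1.5799, 2.6180)
step 3: θ'=3.1180 (R=-1.0000) → pose (0.1144, 1.4462, 3.1180)
step 4: θ'=1.9930 (R=-1.6667) → pose (-1.3666, 2.4295, 1.9930)
step 5: θ'=1.6180 (R=-7.0000) → pose (-1.9734, 4.9676, 1.6180)
step 6: θ'=1.9930 (R=-3.0000) → pose (-1.7133, 3.8798, 1.9930)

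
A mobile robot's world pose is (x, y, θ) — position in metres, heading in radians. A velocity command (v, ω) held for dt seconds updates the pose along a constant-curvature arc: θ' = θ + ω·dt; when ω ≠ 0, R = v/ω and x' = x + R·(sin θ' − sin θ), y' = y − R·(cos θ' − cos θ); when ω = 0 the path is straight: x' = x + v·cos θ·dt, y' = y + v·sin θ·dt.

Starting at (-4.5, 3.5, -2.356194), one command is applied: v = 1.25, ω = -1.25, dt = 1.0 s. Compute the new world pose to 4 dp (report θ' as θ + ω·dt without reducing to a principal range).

θ' = -2.3562 + -1.25·1.0 = -3.6062
R = v/ω = 1.25/-1.25 = -1.0000
x' = -4.5 + -1.0000·(sin -3.6062 − sin -2.3562) = -5.6552
y' = 3.5 − -1.0000·(cos -3.6062 − cos -2.3562) = 3.3131

(-5.6552, 3.3131, -3.6062)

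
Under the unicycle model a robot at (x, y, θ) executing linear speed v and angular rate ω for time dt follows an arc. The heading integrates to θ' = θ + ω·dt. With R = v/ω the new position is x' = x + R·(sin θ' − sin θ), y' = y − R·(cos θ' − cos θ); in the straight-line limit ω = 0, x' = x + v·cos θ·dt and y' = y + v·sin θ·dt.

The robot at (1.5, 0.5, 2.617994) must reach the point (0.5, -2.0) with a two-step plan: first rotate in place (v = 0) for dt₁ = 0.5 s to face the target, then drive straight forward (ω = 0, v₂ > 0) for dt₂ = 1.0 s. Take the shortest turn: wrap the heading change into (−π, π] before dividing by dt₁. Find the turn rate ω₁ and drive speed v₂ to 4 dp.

heading to target = atan2(-2−0.5, 0.5−1.5) = -1.9513
Δθ = wrap(-1.9513 − 2.6180) = 1.7139; ω₁ = Δθ/dt₁ = 3.4278
distance = √((0.5−1.5)² + (-2−0.5)²) = 2.6926; v₂ = distance/dt₂ = 2.6926

ω₁ = 3.4278, v₂ = 2.6926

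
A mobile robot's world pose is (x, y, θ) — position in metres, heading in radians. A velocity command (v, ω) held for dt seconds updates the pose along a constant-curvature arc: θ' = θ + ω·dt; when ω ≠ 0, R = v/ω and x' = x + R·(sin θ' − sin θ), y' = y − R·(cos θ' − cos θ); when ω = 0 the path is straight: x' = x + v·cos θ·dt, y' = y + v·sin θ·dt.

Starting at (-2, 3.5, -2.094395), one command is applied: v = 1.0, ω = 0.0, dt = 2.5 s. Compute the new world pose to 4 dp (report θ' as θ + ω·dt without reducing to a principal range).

θ' = -2.0944 + 0.0·2.5 = -2.0944
ω = 0 → straight: x' = -2 + 1.0·cos(-2.0944)·2.5 = -3.2500
y' = 3.5 + 1.0·sin(-2.0944)·2.5 = 1.3349

(-3.2500, 1.3349, -2.0944)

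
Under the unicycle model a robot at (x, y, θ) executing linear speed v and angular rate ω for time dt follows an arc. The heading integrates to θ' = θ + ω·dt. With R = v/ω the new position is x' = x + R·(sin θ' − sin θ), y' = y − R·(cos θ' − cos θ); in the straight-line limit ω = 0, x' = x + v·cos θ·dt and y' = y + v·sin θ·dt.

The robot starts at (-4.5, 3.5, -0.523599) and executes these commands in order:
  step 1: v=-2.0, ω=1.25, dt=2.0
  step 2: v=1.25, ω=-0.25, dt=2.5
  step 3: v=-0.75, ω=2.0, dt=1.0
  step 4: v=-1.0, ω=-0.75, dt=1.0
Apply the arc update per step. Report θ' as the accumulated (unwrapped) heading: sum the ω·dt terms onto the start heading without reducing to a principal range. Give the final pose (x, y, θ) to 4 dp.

(-5.6485, 3.9351, 2.6014)

step 1: θ'=1.9764 (R=-1.6000) → pose (-6.7702, 1.4830, 1.9764)
step 2: θ'=1.3514 (R=-5.0000) → pose (-7.0560, 4.5441, 1.3514)
step 3: θ'=3.3514 (R=-0.3750) → pose (-6.6119, 4.0957, 3.3514)
step 4: θ'=2.6014 (R=1.3333) → pose (-5.6485, 3.9351, 2.6014)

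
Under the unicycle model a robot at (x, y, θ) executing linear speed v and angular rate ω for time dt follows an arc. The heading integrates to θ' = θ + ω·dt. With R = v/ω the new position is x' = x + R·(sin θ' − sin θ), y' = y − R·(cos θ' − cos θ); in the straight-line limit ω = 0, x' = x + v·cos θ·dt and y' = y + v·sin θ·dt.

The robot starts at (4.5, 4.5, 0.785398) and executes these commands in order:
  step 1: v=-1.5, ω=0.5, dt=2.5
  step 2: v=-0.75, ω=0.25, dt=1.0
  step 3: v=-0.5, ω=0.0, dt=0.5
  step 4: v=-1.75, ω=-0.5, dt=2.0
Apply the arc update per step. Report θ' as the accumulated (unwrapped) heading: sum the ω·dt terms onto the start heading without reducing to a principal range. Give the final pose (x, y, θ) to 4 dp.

(5.2338, -3.0551, 1.2854)

step 1: θ'=2.0354 (R=-3.0000) → pose (3.9393, 1.0345, 2.0354)
step 2: θ'=2.2854 (R=-3.0000) → pose (4.3553, 0.4127, 2.2854)
step 3: θ'=2.2854 (straight) → pose (4.5191, 0.2239, 2.2854)
step 4: θ'=1.2854 (R=3.5000) → pose (5.2338, -3.0551, 1.2854)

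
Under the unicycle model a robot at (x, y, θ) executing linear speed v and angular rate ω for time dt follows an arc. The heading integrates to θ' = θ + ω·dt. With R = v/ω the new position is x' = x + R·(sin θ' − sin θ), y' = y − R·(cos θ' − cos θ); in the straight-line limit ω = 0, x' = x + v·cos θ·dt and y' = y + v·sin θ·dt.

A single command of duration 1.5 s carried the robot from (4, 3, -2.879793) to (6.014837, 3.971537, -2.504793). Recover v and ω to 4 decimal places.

v = -1.5000, ω = 0.2500

Δθ = -2.504793 − -2.879793 = 0.375000
ω = Δθ/dt = 0.375000/1.5 = 0.2500
R = Δx/(sin θ' − sin θ) = -6.0000
v = R·ω = -6.0000·0.2500 = -1.5000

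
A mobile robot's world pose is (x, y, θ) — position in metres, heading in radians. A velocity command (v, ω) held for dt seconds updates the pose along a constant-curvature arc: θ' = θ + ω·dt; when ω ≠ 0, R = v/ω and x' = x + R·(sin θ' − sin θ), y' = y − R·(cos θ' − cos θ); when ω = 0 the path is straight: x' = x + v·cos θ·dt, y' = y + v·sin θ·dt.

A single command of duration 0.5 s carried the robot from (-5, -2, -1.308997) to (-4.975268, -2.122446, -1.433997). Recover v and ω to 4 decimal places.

v = 0.2500, ω = -0.2500

Δθ = -1.433997 − -1.308997 = -0.125000
ω = Δθ/dt = -0.125000/0.5 = -0.2500
R = −Δy/(cos θ' − cos θ) = -1.0000
v = R·ω = -1.0000·-0.2500 = 0.2500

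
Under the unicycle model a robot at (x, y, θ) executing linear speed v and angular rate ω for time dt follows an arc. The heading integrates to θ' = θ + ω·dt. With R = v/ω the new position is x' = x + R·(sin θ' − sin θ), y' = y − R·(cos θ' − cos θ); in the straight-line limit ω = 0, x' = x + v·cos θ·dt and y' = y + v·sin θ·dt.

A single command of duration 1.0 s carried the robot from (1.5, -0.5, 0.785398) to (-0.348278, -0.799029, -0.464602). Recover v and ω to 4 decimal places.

Δθ = -0.464602 − 0.785398 = -1.250000
ω = Δθ/dt = -1.250000/1.0 = -1.2500
R = Δx/(sin θ' − sin θ) = 1.6000
v = R·ω = 1.6000·-1.2500 = -2.0000

v = -2.0000, ω = -1.2500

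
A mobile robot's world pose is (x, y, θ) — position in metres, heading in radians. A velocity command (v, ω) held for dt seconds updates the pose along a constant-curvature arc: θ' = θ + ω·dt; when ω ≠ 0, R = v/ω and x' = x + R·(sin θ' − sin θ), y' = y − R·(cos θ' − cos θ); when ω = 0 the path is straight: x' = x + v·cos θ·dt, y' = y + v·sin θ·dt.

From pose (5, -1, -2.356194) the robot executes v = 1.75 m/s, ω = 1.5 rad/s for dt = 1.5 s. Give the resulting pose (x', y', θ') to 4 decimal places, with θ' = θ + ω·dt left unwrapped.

(5.7013, -2.9851, -0.1062)

θ' = -2.3562 + 1.5·1.5 = -0.1062
R = v/ω = 1.75/1.5 = 1.1667
x' = 5 + 1.1667·(sin -0.1062 − sin -2.3562) = 5.7013
y' = -1 − 1.1667·(cos -0.1062 − cos -2.3562) = -2.9851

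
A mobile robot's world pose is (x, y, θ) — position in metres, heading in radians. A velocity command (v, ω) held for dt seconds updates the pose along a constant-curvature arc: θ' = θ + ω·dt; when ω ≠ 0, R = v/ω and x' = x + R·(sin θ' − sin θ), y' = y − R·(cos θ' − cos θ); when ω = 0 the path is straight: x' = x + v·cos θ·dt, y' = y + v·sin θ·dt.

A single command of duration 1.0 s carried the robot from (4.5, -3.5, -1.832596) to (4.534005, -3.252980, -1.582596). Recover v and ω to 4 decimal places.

Δθ = -1.582596 − -1.832596 = 0.250000
ω = Δθ/dt = 0.250000/1.0 = 0.2500
R = −Δy/(cos θ' − cos θ) = -1.0000
v = R·ω = -1.0000·0.2500 = -0.2500

v = -0.2500, ω = 0.2500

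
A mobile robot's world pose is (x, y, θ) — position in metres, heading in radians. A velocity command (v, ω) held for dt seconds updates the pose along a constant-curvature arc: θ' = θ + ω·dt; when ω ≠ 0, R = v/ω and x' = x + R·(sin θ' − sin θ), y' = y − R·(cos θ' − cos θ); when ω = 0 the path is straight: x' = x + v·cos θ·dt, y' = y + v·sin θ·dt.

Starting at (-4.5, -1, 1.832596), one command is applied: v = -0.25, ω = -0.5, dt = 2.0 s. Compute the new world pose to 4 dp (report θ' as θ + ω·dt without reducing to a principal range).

(-4.6131, -1.4659, 0.8326)

θ' = 1.8326 + -0.5·2.0 = 0.8326
R = v/ω = -0.25/-0.5 = 0.5000
x' = -4.5 + 0.5000·(sin 0.8326 − sin 1.8326) = -4.6131
y' = -1 − 0.5000·(cos 0.8326 − cos 1.8326) = -1.4659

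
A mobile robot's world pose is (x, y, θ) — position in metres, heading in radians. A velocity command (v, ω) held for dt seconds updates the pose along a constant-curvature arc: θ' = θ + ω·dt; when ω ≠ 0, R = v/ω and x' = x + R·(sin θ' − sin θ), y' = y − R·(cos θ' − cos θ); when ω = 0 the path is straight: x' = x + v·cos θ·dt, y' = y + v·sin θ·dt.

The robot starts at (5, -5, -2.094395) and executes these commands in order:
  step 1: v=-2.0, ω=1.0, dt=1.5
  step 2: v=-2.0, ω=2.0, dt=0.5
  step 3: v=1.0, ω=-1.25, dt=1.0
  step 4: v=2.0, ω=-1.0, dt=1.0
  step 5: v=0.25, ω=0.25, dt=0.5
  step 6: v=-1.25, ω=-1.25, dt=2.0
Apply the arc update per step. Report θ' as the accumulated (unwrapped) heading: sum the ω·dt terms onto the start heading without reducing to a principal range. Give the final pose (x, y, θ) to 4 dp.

step 1: θ'=-0.5944 (R=-2.0000) → pose (4.3880, -2.3430, -0.5944)
step 2: θ'=0.4056 (R=-1.0000) → pose (3.4334, -2.2526, 0.4056)
step 3: θ'=-0.8444 (R=-0.8000) → pose (4.3471, -2.4564, -0.8444)
step 4: θ'=-1.8444 (R=-2.0000) → pose (4.7776, -4.3252, -1.8444)
step 5: θ'=-1.7194 (R=1.0000) → pose (4.7514, -4.4473, -1.7194)
step 6: θ'=-4.2194 (R=1.0000) → pose (6.6213, -4.1221, -4.2194)

(6.6213, -4.1221, -4.2194)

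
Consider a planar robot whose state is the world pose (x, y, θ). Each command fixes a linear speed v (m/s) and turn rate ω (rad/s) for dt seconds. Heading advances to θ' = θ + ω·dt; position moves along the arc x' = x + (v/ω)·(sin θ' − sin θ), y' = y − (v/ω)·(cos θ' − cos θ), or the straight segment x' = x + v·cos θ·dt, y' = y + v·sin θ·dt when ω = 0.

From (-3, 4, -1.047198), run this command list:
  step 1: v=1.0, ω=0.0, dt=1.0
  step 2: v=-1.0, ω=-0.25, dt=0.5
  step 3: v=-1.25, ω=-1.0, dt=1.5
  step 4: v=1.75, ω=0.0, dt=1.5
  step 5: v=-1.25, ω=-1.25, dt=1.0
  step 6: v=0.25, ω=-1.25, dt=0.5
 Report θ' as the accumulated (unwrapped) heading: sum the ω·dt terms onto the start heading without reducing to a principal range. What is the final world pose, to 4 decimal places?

step 1: θ'=-1.0472 (straight) → pose (-2.5000, 3.1340, -1.0472)
step 2: θ'=-1.1722 (R=4.0000) → pose (-2.7223, 3.5815, -1.1722)
step 3: θ'=-2.6722 (R=1.2500) → pose (-2.1357, 5.1814, -2.6722)
step 4: θ'=-2.6722 (straight) → pose (-4.4768, 3.9940, -2.6722)
step 5: θ'=-3.9222 (R=1.0000) → pose (-3.3208, 3.8127, -3.9222)
step 6: θ'=-4.5472 (R=-0.2000) → pose (-3.3773, 3.9219, -4.5472)

(-3.3773, 3.9219, -4.5472)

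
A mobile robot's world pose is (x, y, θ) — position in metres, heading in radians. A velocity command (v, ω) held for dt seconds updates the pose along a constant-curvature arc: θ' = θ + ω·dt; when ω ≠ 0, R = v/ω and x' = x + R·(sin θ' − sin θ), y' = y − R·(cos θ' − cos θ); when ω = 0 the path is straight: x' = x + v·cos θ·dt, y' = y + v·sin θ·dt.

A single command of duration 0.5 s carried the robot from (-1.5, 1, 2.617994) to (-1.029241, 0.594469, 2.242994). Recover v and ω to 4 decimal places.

Δθ = 2.242994 − 2.617994 = -0.375000
ω = Δθ/dt = -0.375000/0.5 = -0.7500
R = Δx/(sin θ' − sin θ) = 1.6667
v = R·ω = 1.6667·-0.7500 = -1.2500

v = -1.2500, ω = -0.7500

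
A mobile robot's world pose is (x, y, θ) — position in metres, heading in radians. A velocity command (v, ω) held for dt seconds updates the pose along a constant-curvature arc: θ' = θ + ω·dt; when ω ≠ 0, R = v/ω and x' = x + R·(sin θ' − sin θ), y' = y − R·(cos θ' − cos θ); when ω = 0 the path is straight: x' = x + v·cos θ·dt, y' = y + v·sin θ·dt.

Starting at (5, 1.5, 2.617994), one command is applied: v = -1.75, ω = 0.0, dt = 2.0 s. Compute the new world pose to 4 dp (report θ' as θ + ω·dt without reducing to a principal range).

θ' = 2.6180 + 0.0·2.0 = 2.6180
ω = 0 → straight: x' = 5 + -1.75·cos(2.6180)·2.0 = 8.0311
y' = 1.5 + -1.75·sin(2.6180)·2.0 = -0.2500

(8.0311, -0.2500, 2.6180)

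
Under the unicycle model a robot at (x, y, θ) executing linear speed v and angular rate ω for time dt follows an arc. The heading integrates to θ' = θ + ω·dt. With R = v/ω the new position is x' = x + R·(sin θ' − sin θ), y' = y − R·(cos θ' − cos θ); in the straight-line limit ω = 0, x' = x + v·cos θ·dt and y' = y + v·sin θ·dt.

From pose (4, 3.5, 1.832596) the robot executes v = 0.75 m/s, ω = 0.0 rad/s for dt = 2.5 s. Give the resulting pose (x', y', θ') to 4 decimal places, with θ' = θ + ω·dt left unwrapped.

(3.5147, 5.3111, 1.8326)

θ' = 1.8326 + 0.0·2.5 = 1.8326
ω = 0 → straight: x' = 4 + 0.75·cos(1.8326)·2.5 = 3.5147
y' = 3.5 + 0.75·sin(1.8326)·2.5 = 5.3111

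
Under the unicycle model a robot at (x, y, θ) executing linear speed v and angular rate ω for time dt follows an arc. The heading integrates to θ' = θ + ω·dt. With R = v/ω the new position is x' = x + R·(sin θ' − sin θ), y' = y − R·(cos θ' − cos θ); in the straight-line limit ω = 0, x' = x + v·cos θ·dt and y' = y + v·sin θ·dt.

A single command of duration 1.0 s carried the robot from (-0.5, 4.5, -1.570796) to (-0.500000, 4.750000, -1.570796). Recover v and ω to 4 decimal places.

Δθ = -1.570796 − -1.570796 = 0.000000
ω = Δθ/dt = 0.000000/1.0 = 0.0000
ω = 0 → v = (Δx·cos θ + Δy·sin θ)/dt = -0.2500

v = -0.2500, ω = 0.0000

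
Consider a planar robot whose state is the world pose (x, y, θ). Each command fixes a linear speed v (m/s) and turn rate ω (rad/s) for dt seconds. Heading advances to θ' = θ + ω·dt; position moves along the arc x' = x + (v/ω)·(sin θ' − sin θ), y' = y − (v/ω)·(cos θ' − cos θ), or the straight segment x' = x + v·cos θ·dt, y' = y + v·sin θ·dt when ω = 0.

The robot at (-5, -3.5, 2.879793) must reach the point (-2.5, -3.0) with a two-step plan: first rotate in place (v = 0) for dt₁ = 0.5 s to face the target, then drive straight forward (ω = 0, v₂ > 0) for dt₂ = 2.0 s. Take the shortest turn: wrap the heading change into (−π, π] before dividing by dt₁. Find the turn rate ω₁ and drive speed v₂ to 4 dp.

ω₁ = -5.3648, v₂ = 1.2748

heading to target = atan2(-3−-3.5, -2.5−-5) = 0.1974
Δθ = wrap(0.1974 − 2.8798) = -2.6824; ω₁ = Δθ/dt₁ = -5.3648
distance = √((-2.5−-5)² + (-3−-3.5)²) = 2.5495; v₂ = distance/dt₂ = 1.2748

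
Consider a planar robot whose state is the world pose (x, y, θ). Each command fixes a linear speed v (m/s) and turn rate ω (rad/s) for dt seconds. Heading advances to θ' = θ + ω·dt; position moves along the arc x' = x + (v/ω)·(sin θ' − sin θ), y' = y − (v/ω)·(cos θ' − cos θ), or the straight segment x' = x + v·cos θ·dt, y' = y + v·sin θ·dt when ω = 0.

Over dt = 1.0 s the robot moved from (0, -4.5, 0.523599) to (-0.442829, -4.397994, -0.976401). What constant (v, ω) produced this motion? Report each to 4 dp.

Δθ = -0.976401 − 0.523599 = -1.500000
ω = Δθ/dt = -1.500000/1.0 = -1.5000
R = Δx/(sin θ' − sin θ) = 0.3333
v = R·ω = 0.3333·-1.5000 = -0.5000

v = -0.5000, ω = -1.5000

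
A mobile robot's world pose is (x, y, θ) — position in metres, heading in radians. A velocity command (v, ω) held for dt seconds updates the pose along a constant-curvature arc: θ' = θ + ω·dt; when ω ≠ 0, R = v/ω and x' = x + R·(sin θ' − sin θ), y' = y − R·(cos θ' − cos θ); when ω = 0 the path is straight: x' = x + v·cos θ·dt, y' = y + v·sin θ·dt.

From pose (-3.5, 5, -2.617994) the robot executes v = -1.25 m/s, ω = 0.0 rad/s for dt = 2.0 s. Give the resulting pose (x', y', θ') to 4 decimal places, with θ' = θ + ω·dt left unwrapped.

(-1.3349, 6.2500, -2.6180)

θ' = -2.6180 + 0.0·2.0 = -2.6180
ω = 0 → straight: x' = -3.5 + -1.25·cos(-2.6180)·2.0 = -1.3349
y' = 5 + -1.25·sin(-2.6180)·2.0 = 6.2500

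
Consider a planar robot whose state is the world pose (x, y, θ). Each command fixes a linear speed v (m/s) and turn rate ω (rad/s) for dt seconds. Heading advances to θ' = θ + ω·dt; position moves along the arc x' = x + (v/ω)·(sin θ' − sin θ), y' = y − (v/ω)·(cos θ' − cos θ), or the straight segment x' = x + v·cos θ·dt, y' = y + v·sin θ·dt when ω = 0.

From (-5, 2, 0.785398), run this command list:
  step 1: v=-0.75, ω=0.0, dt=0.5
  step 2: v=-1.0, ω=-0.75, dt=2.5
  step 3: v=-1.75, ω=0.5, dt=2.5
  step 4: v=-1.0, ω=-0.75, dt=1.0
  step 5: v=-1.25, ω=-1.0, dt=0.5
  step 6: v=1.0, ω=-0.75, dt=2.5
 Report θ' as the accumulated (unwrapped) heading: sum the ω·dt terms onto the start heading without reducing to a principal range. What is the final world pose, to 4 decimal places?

step 1: θ'=0.7854 (straight) → pose (-5.2652, 1.7348, 0.7854)
step 2: θ'=-1.0896 (R=1.3333) → pose (-7.3899, 2.0605, -1.0896)
step 3: θ'=0.1604 (R=-3.5000) → pose (-11.0514, 3.8957, 0.1604)
step 4: θ'=-0.5896 (R=1.3333) → pose (-12.0058, 4.1037, -0.5896)
step 5: θ'=-1.0896 (R=1.2500) → pose (-12.4188, 4.5641, -1.0896)
step 6: θ'=-2.9646 (R=-1.3333) → pose (-13.3659, 2.6345, -2.9646)

(-13.3659, 2.6345, -2.9646)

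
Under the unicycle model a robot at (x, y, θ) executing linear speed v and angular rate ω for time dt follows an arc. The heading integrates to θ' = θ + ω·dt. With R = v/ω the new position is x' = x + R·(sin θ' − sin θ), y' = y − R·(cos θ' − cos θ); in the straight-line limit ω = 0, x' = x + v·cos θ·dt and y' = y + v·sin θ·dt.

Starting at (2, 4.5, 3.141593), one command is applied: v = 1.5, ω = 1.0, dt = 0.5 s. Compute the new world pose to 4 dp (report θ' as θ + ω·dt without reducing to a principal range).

θ' = 3.1416 + 1.0·0.5 = 3.6416
R = v/ω = 1.5/1.0 = 1.5000
x' = 2 + 1.5000·(sin 3.6416 − sin 3.1416) = 1.2809
y' = 4.5 − 1.5000·(cos 3.6416 − cos 3.1416) = 4.3164

(1.2809, 4.3164, 3.6416)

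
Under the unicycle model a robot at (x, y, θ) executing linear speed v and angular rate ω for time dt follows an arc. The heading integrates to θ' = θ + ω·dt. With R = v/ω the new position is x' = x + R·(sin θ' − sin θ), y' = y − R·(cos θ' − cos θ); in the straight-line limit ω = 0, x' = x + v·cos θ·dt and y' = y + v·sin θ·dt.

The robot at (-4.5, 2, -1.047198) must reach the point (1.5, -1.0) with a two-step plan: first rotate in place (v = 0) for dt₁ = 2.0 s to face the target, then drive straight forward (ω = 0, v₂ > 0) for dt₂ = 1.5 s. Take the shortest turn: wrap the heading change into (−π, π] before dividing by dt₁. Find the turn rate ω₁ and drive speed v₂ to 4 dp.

heading to target = atan2(-1−2, 1.5−-4.5) = -0.4636
Δθ = wrap(-0.4636 − -1.0472) = 0.5836; ω₁ = Δθ/dt₁ = 0.2918
distance = √((1.5−-4.5)² + (-1−2)²) = 6.7082; v₂ = distance/dt₂ = 4.4721

ω₁ = 0.2918, v₂ = 4.4721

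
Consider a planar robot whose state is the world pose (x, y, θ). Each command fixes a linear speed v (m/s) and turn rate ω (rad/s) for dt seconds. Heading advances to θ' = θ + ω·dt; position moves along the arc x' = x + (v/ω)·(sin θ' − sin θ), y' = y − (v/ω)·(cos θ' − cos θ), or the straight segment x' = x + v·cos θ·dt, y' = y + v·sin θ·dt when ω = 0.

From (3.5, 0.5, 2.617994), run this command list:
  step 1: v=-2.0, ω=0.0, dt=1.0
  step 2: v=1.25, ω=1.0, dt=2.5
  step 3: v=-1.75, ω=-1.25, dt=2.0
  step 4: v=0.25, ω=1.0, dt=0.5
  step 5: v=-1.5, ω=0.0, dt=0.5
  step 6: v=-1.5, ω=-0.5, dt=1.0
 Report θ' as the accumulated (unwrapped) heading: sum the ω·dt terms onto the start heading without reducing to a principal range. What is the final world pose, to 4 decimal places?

(7.5048, -0.6963, 2.6180)

step 1: θ'=2.6180 (straight) → pose (5.2321, -0.5000, 2.6180)
step 2: θ'=5.1180 (R=1.2500) → pose (3.4585, -2.0758, 5.1180)
step 3: θ'=2.6180 (R=1.4000) → pose (5.4449, -0.3109, 2.6180)
step 4: θ'=3.1180 (R=0.2500) → pose (5.3258, -0.2775, 3.1180)
step 5: θ'=3.1180 (straight) → pose (6.0756, -0.2952, 3.1180)
step 6: θ'=2.6180 (R=3.0000) → pose (7.5048, -0.6963, 2.6180)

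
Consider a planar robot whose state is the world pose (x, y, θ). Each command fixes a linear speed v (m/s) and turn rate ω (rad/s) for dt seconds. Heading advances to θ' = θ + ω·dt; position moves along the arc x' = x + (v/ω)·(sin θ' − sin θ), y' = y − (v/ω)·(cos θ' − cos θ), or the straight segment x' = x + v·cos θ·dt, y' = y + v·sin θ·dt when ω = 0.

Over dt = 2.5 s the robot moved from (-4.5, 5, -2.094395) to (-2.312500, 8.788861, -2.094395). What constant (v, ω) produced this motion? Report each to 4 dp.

Δθ = -2.094395 − -2.094395 = 0.000000
ω = Δθ/dt = 0.000000/2.5 = 0.0000
ω = 0 → v = (Δx·cos θ + Δy·sin θ)/dt = -1.7500

v = -1.7500, ω = 0.0000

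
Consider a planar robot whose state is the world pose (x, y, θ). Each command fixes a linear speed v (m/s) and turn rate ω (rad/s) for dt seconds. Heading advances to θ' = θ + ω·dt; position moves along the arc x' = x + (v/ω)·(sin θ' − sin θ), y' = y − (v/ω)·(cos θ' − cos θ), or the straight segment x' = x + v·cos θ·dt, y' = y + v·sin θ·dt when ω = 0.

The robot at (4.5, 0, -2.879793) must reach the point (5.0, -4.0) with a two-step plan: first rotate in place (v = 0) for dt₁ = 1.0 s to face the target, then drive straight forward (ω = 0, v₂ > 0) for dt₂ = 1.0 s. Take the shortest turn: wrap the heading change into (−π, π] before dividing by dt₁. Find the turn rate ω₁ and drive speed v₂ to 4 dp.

ω₁ = 1.4334, v₂ = 4.0311

heading to target = atan2(-4−0, 5−4.5) = -1.4464
Δθ = wrap(-1.4464 − -2.8798) = 1.4334; ω₁ = Δθ/dt₁ = 1.4334
distance = √((5−4.5)² + (-4−0)²) = 4.0311; v₂ = distance/dt₂ = 4.0311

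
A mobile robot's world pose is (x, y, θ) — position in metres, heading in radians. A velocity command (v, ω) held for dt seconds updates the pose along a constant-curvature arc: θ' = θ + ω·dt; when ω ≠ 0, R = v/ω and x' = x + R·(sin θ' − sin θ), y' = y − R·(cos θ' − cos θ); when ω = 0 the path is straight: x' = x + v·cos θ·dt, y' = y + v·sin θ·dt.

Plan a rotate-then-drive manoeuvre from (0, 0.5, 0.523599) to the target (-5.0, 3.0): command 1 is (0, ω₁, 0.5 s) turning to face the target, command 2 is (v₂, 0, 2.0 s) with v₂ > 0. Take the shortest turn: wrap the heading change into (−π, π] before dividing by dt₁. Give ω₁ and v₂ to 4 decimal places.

ω₁ = 4.3087, v₂ = 2.7951

heading to target = atan2(3−0.5, -5−0) = 2.6779
Δθ = wrap(2.6779 − 0.5236) = 2.1543; ω₁ = Δθ/dt₁ = 4.3087
distance = √((-5−0)² + (3−0.5)²) = 5.5902; v₂ = distance/dt₂ = 2.7951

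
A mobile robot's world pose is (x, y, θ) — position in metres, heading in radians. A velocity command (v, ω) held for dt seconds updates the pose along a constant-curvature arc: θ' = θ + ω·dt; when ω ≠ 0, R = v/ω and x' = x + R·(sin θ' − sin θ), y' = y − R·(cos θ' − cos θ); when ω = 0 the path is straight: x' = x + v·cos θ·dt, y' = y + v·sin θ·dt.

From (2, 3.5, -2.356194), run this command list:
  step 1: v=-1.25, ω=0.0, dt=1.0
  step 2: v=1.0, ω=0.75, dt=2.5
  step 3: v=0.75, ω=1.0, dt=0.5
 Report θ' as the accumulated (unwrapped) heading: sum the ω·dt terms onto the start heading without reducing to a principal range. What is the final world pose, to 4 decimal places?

(3.5708, 2.1741, 0.0188)

step 1: θ'=-2.3562 (straight) → pose (2.8839, 4.3839, -2.3562)
step 2: θ'=-0.4812 (R=1.3333) → pose (3.2096, 2.2592, -0.4812)
step 3: θ'=0.0188 (R=0.7500) → pose (3.5708, 2.1741, 0.0188)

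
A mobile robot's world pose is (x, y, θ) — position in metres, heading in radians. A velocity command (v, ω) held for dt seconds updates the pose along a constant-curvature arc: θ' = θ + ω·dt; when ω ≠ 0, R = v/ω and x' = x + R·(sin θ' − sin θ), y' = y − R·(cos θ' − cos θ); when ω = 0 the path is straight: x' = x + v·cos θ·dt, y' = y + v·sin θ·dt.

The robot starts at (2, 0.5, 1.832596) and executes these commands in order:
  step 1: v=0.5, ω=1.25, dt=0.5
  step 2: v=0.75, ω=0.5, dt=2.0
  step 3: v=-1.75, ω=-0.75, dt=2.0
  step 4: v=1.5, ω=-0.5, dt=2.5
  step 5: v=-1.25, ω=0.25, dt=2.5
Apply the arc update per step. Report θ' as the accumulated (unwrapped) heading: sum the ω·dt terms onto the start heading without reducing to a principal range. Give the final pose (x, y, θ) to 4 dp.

step 1: θ'=2.4576 (R=0.4000) → pose (1.8664, 0.7065, 2.4576)
step 2: θ'=3.4576 (R=1.5000) → pose (0.4524, 0.9696, 3.4576)
step 3: θ'=1.9576 (R=2.3333) → pose (3.3385, -0.3680, 1.9576)
step 4: θ'=0.7076 (R=-3.0000) → pose (4.1668, 3.0435, 0.7076)
step 5: θ'=1.3326 (R=-5.0000) → pose (2.5580, 0.4236, 1.3326)

(2.5580, 0.4236, 1.3326)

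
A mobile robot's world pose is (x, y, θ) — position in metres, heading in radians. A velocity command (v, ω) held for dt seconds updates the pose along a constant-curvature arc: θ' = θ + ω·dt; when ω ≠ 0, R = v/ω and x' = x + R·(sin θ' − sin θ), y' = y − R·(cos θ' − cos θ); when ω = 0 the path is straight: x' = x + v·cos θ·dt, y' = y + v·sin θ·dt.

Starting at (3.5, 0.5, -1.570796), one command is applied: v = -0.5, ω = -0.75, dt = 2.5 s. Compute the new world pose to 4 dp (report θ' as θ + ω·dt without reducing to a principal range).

θ' = -1.5708 + -0.75·2.5 = -3.4458
R = v/ω = -0.5/-0.75 = 0.6667
x' = 3.5 + 0.6667·(sin -3.4458 − sin -1.5708) = 4.3664
y' = 0.5 − 0.6667·(cos -3.4458 − cos -1.5708) = 1.1361

(4.3664, 1.1361, -3.4458)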